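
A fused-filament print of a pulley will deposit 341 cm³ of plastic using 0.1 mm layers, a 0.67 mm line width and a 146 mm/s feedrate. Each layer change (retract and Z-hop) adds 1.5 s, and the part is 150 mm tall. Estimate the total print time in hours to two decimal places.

Line area: 0.1 × 0.67 → 0.067 mm².
Path length: 341000 mm³ / 0.067 mm² → 5089552.2 mm.
Print-move time = 5089552.2 / 146, so 34859.9 s.
Layers = ⌈150/0.1⌉ = 1500.
Z-hop total = 1500 × 1.5, so 2250 s.
Total = 34859.9 + 2250 = 37109.9 s = 10.31 hours.

10.31 hours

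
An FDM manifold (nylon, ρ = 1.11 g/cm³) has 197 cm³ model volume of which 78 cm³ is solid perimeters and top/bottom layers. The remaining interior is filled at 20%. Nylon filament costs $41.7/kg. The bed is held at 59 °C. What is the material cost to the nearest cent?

$4.71

Infill region: 197 − 78 → 119 cm³.
Infill volume = 0.20 × 119 = 23.8 cm³.
Total printed volume = 78 + 23.8 = 101.8 cm³.
Mass = 101.8 × 1.11 = 112.998 g.
Cost = 112.998 g / 1000 × $41.7/kg = $4.71.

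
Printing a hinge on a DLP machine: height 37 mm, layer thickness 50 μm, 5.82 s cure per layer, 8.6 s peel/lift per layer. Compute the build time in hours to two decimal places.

Number of layers: 37 / 0.05 → 740 (rounded up).
Cycle time = 5.82 + 8.6, so 14.42 s.
Total = 740 × 14.42 = 10670.8 s = 2.96 hours.

2.96 hours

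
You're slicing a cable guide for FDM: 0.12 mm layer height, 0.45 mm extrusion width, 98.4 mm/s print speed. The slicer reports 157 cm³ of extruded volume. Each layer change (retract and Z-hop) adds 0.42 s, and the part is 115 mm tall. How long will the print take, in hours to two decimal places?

8.32 hours

Line area = 0.12 × 0.45 = 0.054 mm².
Path length: 157000 mm³ / 0.054 mm² → 2907407.4 mm.
Print-move time = 2907407.4 / 98.4 = 29546.8 s.
Layer count = ceil(115 / 0.12) = 959.
Z-hop total = 959 × 0.42, so 402.78 s.
Total = 29546.8 + 402.78 = 29949.58 s = 8.32 hours.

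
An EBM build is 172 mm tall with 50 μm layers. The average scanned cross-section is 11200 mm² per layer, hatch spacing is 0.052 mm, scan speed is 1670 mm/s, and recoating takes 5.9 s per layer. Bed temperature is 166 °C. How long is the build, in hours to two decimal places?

Layers = ⌈172/0.05⌉ = 3440.
Per-layer scan distance = 11200 / 0.052, so 215384.6 mm.
Scan time per layer = 215384.6 / 1670, so 128.9728 s.
Per-layer time = 128.9728 + 5.9 = 134.8728 s.
Build time = 3440 × 134.8728 = 463962.432 s = 128.88 hours.

128.88 hours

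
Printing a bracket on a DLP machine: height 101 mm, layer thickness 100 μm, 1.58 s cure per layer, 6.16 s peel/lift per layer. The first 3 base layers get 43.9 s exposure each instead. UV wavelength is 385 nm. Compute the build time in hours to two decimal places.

Layer count = ceil(101 / 0.1) = 1010.
Base layers = 3 × (43.9 + 6.16) = 150.18 s.
Normal layers: 1007 × (1.58 + 6.16) → 7794.18 s.
Total = 150.18 + 7794.18 = 7944.36 s = 2.21 hours.

2.21 hours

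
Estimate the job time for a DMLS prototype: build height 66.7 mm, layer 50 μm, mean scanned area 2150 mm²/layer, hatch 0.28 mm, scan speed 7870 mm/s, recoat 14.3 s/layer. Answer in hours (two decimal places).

Layers = ⌈66.7/0.05⌉ = 1334.
Scan path per layer: 2150 / 0.28 → 7678.6 mm.
Scan time per layer: 7678.6 / 7870 → 0.9757 s.
Layer cycle = 0.9757 + 14.3 = 15.2757 s.
1334 layers × 15.2757 s/layer = 20377.7838 s, i.e. 5.66 hours.

5.66 hours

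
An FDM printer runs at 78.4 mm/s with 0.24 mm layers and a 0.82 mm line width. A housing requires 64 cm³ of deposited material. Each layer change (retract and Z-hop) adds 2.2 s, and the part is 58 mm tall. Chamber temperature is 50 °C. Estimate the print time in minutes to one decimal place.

Bead cross-section = 0.24 × 0.82 = 0.1968 mm².
Toolpath length = 64 cm³ / 0.1968 mm² = 64000 / 0.1968 = 325203.3 mm.
Print-move time: 325203.3 / 78.4 → 4148 s.
Number of layers: 58 / 0.24 → 242 (rounded up).
Z-hop total = 242 × 2.2, so 532.4 s.
Altogether 4148 + 532.4 = 4680.4 s, i.e. 78.0 minutes.

78.0 minutes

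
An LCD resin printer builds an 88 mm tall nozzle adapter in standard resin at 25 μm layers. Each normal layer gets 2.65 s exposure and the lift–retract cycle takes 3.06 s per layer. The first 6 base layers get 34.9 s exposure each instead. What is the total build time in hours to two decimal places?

5.64 hours

Layers = ⌈88/0.025⌉ = 3520.
Burn-in layers = 6 × (34.9 + 3.06) = 227.76 s.
Remaining layers = 3514 × (2.65 + 3.06), so 20064.94 s.
Total = 227.76 + 20064.94 = 20292.7 s = 5.64 hours.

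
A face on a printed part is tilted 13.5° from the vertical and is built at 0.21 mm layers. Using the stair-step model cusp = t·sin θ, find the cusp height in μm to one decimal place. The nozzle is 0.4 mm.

Cusp = layer height × sin(13.5°) = 0.21 × 0.2334 = 0.049014 mm = 49.0 μm.

49.0 μm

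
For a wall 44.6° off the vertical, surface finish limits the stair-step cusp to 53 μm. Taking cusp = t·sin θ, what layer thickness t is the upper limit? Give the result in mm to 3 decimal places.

0.075 mm

sin(44.6°) = 0.7022; t_max = 0.053/0.7022 = 0.075 mm.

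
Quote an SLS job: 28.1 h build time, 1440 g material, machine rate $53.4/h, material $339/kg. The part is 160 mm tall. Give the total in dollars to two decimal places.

$1988.70

Machine cost: 53.4 × 28.1 → $1500.54.
Material charge = 339 × 1440/1000 = $488.16.
Total = 1500.54 + 488.16 = $1988.70.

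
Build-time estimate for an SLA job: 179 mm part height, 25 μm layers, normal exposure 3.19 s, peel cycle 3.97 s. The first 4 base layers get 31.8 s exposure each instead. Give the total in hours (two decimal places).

14.27 hours

Layer count = ceil(179 / 0.025) = 7160.
Burn-in layers: 4 × (31.8 + 3.97) → 143.08 s.
Normal layers: 7156 × (3.19 + 3.97) → 51236.96 s.
Sum: 143.08 + 51236.96 = 51380.04 s → 14.27 hours.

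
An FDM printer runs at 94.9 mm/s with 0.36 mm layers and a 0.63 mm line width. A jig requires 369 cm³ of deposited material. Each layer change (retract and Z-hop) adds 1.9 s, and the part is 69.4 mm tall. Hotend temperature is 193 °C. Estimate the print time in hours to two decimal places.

4.86 hours

Bead cross-section: 0.36 × 0.63 → 0.2268 mm².
Path length: 369000 mm³ / 0.2268 mm² → 1626984.1 mm.
Extrusion time = 1626984.1 / 94.9 = 17144.2 s.
Layers = ⌈69.4/0.36⌉ = 193.
Non-print overhead = 193 × 1.9, so 366.7 s.
Total = 17144.2 + 366.7 = 17510.9 s = 4.86 hours.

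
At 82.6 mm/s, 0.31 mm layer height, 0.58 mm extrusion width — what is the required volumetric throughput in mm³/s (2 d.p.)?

14.85

Extrusion cross-section = 0.31 × 0.58 = 0.1798 mm².
Volumetric flow = 82.6 × 0.1798 = 14.85 mm³/s.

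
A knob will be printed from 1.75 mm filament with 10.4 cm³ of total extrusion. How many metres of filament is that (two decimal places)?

Filament cross-section = π × (1.75/2)² = 2.4053 mm².
Length = 10.4 cm³ / 2.4053 mm² = 10400 / 2.4053 = 4323.78 mm = 4.32 m.

4.32 m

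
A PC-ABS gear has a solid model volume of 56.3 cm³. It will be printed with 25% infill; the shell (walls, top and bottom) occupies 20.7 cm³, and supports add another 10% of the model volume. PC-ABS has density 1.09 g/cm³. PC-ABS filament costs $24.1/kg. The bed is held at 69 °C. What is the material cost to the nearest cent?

Interior volume: 56.3 − 20.7 → 35.6 cm³.
Infill volume = 0.25 × 35.6 = 8.9 cm³.
Support = 0.10 × 56.3, so 5.63 cm³.
Total printed volume: 20.7 + 8.9 + 5.63 → 35.23 cm³.
Mass: 35.23 × 1.09 → 38.4007 g.
Cost = 38.4007 g / 1000 × $24.1/kg = $0.93.

$0.93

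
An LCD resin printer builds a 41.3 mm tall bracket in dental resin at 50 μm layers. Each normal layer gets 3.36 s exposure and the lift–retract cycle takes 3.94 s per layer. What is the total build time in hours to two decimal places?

1.67 hours

Number of layers: 41.3 / 0.05 → 826 (rounded up).
Cycle time = 3.36 + 3.94, so 7.3 s.
Build time: 826 × 7.3 s = 6029.8 s, i.e. 1.67 hours.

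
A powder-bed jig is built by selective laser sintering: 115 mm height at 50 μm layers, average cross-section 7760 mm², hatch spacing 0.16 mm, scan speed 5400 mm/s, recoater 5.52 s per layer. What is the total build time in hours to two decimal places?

9.26 hours

Number of layers: 115 / 0.05 → 2300 (rounded up).
Scan path per layer: 7760 / 0.16 → 48500 mm.
Per-layer scan time: 48500 / 5400 → 8.9815 s.
Layer cycle = 8.9815 + 5.52, so 14.5015 s.
Build time = 2300 × 14.5015 = 33353.45 s = 9.26 hours.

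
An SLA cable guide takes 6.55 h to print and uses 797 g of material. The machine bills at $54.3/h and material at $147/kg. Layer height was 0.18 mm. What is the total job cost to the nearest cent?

$472.82

Machine-time cost = 54.3 × 6.55, so $355.665.
Material cost = 147 × 797/1000, so $117.159.
Job cost: 355.665 + 117.159 = 472.824 ≈ $472.82.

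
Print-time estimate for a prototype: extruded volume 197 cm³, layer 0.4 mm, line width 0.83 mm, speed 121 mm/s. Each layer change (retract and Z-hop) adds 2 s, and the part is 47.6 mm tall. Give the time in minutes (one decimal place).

Extrusion cross-section = 0.4 × 0.83 = 0.332 mm².
Total extruded path = 197000/0.332 = 593373.5 mm.
Extrusion time = 593373.5 / 121, so 4903.9 s.
Layers = ⌈47.6/0.4⌉ = 119.
Layer-change overhead = 119 × 2 = 238 s.
Total = 4903.9 + 238 = 5141.9 s = 85.7 minutes.

85.7 minutes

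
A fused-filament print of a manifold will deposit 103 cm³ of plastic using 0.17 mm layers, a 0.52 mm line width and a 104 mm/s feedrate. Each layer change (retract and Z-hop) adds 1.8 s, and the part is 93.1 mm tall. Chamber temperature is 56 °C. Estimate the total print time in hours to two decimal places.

Line area = 0.17 × 0.52 = 0.0884 mm².
Path length: 103000 mm³ / 0.0884 mm² → 1165158.4 mm.
Time extruding = 1165158.4 / 104 = 11203.4 s.
Layer count = ceil(93.1 / 0.17) = 548.
Layer-change overhead = 548 × 1.8, so 986.4 s.
Altogether 11203.4 + 986.4 = 12189.8 s, i.e. 3.39 hours.

3.39 hours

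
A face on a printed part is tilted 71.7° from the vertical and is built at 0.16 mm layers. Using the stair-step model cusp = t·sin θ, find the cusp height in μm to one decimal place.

Cusp = layer height × sin(71.7°) = 0.16 × 0.9494 = 0.151904 mm = 151.9 μm.

151.9 μm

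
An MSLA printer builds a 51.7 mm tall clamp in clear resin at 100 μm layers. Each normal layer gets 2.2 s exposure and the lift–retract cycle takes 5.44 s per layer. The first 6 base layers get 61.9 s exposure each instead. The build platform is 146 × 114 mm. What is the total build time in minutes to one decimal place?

Number of layers: 51.7 / 0.1 → 517 (rounded up).
Burn-in layers: 6 × (61.9 + 5.44) → 404.04 s.
Regular layers = 511 × (2.2 + 5.44) = 3904.04 s.
Sum: 404.04 + 3904.04 = 4308.08 s → 71.8 minutes.

71.8 minutes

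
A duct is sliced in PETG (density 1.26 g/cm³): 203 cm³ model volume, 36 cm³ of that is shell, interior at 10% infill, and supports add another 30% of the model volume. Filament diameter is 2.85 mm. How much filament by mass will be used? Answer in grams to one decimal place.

Volume inside the shell = 203 − 36, so 167 cm³.
Infill volume: 0.10 × 167 → 16.7 cm³.
Support = 0.30 × 203, so 60.9 cm³.
Total extruded = 36 + 16.7 + 60.9, so 113.6 cm³.
Mass: 113.6 × 1.26 → 143.136 g.

143.1 g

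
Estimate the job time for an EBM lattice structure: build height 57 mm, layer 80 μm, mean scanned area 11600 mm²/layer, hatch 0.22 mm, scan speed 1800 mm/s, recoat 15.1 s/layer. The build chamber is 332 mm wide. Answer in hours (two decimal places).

Layer count = ceil(57 / 0.08) = 713.
Hatch length per layer: 11600 / 0.22 → 52727.3 mm.
Scan time per layer = 52727.3 / 1800, so 29.2929 s.
Per-layer time = 29.2929 + 15.1, so 44.3929 s.
713 layers × 44.3929 s/layer = 31652.1377 s, i.e. 8.79 hours.

8.79 hours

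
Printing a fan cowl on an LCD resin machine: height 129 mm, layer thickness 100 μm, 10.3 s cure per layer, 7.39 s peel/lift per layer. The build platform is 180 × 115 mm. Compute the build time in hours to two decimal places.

Layers = ⌈129/0.1⌉ = 1290.
Each layer takes = 10.3 + 7.39, so 17.69 s.
Total = 1290 × 17.69 = 22820.1 s = 6.34 hours.

6.34 hours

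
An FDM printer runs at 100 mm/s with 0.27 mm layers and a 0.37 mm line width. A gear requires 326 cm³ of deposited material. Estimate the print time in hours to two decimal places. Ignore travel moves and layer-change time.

9.06 hours

Bead cross-section = 0.27 × 0.37, so 0.0999 mm².
Path length: 326000 mm³ / 0.0999 mm² → 3263263.3 mm.
Extrusion time = 3263263.3 / 100, so 32632.6 s.
Converting: 32632.6 s = 9.06 hours.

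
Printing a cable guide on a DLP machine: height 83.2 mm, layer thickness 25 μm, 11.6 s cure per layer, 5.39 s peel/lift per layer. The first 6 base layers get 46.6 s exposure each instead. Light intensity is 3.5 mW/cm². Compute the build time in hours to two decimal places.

15.76 hours

Number of layers: 83.2 / 0.025 → 3328 (rounded up).
Burn-in layers = 6 × (46.6 + 5.39), so 311.94 s.
Normal layers = 3322 × (11.6 + 5.39), so 56440.78 s.
Sum: 311.94 + 56440.78 = 56752.72 s → 15.76 hours.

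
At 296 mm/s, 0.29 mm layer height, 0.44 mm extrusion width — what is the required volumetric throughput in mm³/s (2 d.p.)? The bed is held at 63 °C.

A: 0.29 × 0.44 → 0.1276 mm².
Q = v·A = 296 × 0.1276 = 37.77 mm³/s.

37.77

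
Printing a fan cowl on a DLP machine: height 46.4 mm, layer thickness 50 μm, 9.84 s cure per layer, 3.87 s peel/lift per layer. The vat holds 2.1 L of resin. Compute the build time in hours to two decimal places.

Layer count = ceil(46.4 / 0.05) = 928.
Per-layer time: 9.84 + 3.87 → 13.71 s.
Build time: 928 × 13.71 s = 12722.88 s, i.e. 3.53 hours.

3.53 hours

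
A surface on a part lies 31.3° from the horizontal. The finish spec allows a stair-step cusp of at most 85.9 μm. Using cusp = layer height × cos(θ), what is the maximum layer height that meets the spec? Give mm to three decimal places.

t = h_c / cos θ = 0.0859 / 0.8545 = 0.101 mm.

0.101 mm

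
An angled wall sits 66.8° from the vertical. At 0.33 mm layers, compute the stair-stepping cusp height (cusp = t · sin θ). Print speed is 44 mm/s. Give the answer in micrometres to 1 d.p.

h_c = t·sin θ = 0.33 × 0.9191 = 0.303303 mm (303.3 μm).

303.3 μm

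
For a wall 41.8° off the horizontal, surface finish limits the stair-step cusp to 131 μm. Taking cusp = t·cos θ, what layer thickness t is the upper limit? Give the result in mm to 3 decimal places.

t = h_c / cos θ = 0.131 / 0.7455 = 0.176 mm.

0.176 mm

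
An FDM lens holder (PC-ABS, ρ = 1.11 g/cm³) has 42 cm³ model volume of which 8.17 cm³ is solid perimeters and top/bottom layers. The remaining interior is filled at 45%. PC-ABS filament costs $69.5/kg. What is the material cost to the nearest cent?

$1.80

Infill region: 42 − 8.17 → 33.83 cm³.
Infill deposited = 0.45 × 33.83, so 15.2235 cm³.
Total extruded = 8.17 + 15.2235, so 23.3935 cm³.
Mass = 23.3935 × 1.11 = 25.966785 g.
Cost = 25.966785 g / 1000 × $69.5/kg = $1.80.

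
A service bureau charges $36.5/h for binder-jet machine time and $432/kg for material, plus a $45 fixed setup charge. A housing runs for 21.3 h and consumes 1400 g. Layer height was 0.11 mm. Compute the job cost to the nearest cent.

Machine cost: 36.5 × 21.3 → $777.45.
Material cost: 432 × 1400/1000 → $604.80.
Adding setup: 777.45 + 604.80 + 45 → $1427.25.

$1427.25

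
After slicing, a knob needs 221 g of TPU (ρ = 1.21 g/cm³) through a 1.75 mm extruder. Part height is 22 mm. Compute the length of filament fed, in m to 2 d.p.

Extruded volume: 221/1.21 = 182.6446 cm³ (182644.6 mm³).
A = π r² = π × 0.875² = 2.4053 mm².
L = V/A = 182644.6/2.4053 = 75934.23 mm → 75.93 m.

75.93 m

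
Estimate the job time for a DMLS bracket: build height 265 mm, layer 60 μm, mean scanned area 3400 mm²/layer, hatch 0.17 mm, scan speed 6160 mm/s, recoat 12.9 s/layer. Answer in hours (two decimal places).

Layers = ⌈265/0.06⌉ = 4417.
Hatch length per layer: 3400 / 0.17 → 20000 mm.
Per-layer scan time = 20000 / 6160 = 3.2468 s.
Layer cycle = 3.2468 + 12.9 = 16.1468 s.
4417 layers × 16.1468 s/layer = 71320.4156 s, i.e. 19.81 hours.

19.81 hours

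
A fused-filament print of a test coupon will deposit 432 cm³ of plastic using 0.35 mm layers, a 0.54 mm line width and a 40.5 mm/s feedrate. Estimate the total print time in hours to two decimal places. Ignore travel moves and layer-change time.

Extrusion cross-section: 0.35 × 0.54 → 0.189 mm².
Total extruded path = 432000/0.189 = 2285714.3 mm.
Print-move time: 2285714.3 / 40.5 → 56437.4 s.
Converting: 56437.4 s = 15.68 hours.

15.68 hours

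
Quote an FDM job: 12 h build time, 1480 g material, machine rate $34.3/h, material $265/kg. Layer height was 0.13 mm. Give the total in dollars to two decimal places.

Machine-time cost = 34.3 × 12, so $411.60.
Material cost = 265 × 1480/1000 = $392.20.
Total = 411.60 + 392.20 = $803.80.

$803.80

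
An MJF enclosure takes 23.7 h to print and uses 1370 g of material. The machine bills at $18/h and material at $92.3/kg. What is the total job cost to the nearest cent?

$553.05

Machine-time cost: 18 × 23.7 → $426.60.
Feedstock cost = 92.3 × 1370/1000, so $126.451.
Total = 426.60 + 126.451 = 553.051 ≈ $553.05.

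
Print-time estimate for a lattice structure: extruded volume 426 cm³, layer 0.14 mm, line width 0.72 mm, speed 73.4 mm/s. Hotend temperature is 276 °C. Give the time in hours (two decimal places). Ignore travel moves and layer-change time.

Extrusion cross-section = 0.14 × 0.72, so 0.1008 mm².
Toolpath length = 426 cm³ / 0.1008 mm² = 426000 / 0.1008 = 4226190.5 mm.
Time extruding = 4226190.5 / 73.4 = 57577.5 s.
That's 57577.5 s → 15.99 hours.

15.99 hours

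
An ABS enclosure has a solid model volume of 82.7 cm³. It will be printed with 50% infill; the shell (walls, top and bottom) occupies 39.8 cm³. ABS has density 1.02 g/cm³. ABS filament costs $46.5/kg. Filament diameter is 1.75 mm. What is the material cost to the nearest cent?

Interior volume = 82.7 − 39.8, so 42.9 cm³.
Infill deposited: 0.50 × 42.9 → 21.45 cm³.
Total printed volume: 39.8 + 21.45 → 61.25 cm³.
Mass = 61.25 × 1.02, so 62.475 g.
Cost = 62.475 g / 1000 × $46.5/kg = $2.91.

$2.91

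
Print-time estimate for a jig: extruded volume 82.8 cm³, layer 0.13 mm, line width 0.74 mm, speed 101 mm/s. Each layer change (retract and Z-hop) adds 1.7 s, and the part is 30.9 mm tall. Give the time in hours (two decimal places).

Line area = 0.13 × 0.74, so 0.0962 mm².
Path length: 82800 mm³ / 0.0962 mm² → 860706.9 mm.
Print-move time = 860706.9 / 101, so 8521.9 s.
Number of layers: 30.9 / 0.13 → 238 (rounded up).
Z-hop total = 238 × 1.7 = 404.6 s.
Altogether 8521.9 + 404.6 = 8926.5 s, i.e. 2.48 hours.

2.48 hours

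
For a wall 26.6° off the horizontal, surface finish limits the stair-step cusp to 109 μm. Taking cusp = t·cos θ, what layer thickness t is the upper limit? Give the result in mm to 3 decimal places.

Layer height = cusp / cos(26.6°) = 0.109 / 0.8942 = 0.122 mm.

0.122 mm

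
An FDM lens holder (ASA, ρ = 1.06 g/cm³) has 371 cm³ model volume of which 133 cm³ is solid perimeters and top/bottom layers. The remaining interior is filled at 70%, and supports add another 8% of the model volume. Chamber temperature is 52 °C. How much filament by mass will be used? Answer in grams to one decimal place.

Interior volume = 371 − 133, so 238 cm³.
Deposited infill: 0.70 × 238 → 166.6 cm³.
Support = 0.08 × 371 = 29.68 cm³.
Total extruded = 133 + 166.6 + 29.68 = 329.28 cm³.
Mass = 329.28 × 1.06, so 349.0368 g.

349.0 g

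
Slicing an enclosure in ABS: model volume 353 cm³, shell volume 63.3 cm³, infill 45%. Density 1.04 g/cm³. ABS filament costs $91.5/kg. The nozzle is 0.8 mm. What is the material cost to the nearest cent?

$18.43

Interior volume = 353 − 63.3, so 289.7 cm³.
Infill volume: 0.45 × 289.7 → 130.365 cm³.
Total extruded = 63.3 + 130.365, so 193.665 cm³.
Mass = 193.665 × 1.04, so 201.4116 g.
At $91.5/kg: 201.4116/1000 × 91.5 = $18.43.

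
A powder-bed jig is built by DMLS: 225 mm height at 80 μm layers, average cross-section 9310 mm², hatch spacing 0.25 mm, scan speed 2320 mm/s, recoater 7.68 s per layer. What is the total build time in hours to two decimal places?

18.54 hours

Layer count = ceil(225 / 0.08) = 2813.
Scan path per layer = 9310 / 0.25 = 37240 mm.
Scan time per layer = 37240 / 2320 = 16.0517 s.
Per-layer time = 16.0517 + 7.68 = 23.7317 s.
2813 layers × 23.7317 s/layer = 66757.2721 s, i.e. 18.54 hours.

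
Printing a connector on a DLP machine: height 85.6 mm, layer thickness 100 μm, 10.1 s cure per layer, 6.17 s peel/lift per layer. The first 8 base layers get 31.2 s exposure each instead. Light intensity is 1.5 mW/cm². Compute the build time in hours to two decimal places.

Number of layers: 85.6 / 0.1 → 856 (rounded up).
Base layers: 8 × (31.2 + 6.17) → 298.96 s.
Regular layers = 848 × (10.1 + 6.17) = 13796.96 s.
Total = 298.96 + 13796.96 = 14095.92 s = 3.92 hours.

3.92 hours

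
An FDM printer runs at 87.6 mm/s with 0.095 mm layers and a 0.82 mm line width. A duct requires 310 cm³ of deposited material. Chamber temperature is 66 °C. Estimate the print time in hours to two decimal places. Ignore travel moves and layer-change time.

Bead cross-section = 0.095 × 0.82, so 0.0779 mm².
Total extruded path = 310000/0.0779 = 3979460.8 mm.
Extrusion time = 3979460.8 / 87.6 = 45427.6 s.
Converting: 45427.6 s = 12.62 hours.

12.62 hours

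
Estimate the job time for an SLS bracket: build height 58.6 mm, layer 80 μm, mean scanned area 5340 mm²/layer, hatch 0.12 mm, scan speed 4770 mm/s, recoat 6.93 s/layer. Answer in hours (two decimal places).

3.31 hours

Number of layers: 58.6 / 0.08 → 733 (rounded up).
Scan path per layer: 5340 / 0.12 → 44500 mm.
Per-layer scan time = 44500 / 4770 = 9.3291 s.
Time per layer = 9.3291 + 6.93, so 16.2591 s.
Build time = 733 × 16.2591 = 11917.9203 s = 3.31 hours.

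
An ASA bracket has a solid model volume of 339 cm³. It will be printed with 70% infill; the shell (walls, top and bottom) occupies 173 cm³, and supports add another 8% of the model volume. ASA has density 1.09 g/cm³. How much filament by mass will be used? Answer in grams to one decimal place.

344.8 g

Infill region = 339 − 173 = 166 cm³.
Deposited infill: 0.70 × 166 → 116.2 cm³.
Support = 0.08 × 339 = 27.12 cm³.
Total extruded = 173 + 116.2 + 27.12 = 316.32 cm³.
Mass = 316.32 × 1.09, so 344.7888 g.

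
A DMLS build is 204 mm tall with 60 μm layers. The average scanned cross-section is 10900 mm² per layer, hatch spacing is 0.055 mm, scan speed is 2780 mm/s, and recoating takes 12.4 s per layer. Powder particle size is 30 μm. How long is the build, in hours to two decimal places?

Layers = ⌈204/0.06⌉ = 3400.
Hatch length per layer: 10900 / 0.055 → 198181.8 mm.
Per-layer scan time = 198181.8 / 2780, so 71.2884 s.
Layer cycle: 71.2884 + 12.4 → 83.6884 s.
3400 layers × 83.6884 s/layer = 284540.56 s, i.e. 79.04 hours.

79.04 hours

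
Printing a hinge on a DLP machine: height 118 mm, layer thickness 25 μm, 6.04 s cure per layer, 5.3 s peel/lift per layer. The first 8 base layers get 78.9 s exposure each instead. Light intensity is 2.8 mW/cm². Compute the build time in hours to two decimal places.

15.03 hours

Layer count = ceil(118 / 0.025) = 4720.
Burn-in layers = 8 × (78.9 + 5.3) = 673.6 s.
Remaining layers = 4712 × (6.04 + 5.3), so 53434.08 s.
Total = 673.6 + 53434.08 = 54107.68 s = 15.03 hours.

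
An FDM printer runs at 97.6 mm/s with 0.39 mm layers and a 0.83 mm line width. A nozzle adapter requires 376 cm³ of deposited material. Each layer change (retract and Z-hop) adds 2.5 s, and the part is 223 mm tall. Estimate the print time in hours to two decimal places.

Extrusion cross-section = 0.39 × 0.83 = 0.3237 mm².
Path length: 376000 mm³ / 0.3237 mm² → 1161569.4 mm.
Print-move time = 1161569.4 / 97.6, so 11901.3 s.
Number of layers: 223 / 0.39 → 572 (rounded up).
Layer-change overhead: 572 × 2.5 → 1430 s.
Altogether 11901.3 + 1430 = 13331.3 s, i.e. 3.70 hours.

3.70 hours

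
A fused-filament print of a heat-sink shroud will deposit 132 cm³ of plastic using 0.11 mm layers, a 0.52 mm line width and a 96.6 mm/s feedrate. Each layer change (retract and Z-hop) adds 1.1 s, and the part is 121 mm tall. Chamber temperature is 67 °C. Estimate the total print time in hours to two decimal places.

6.97 hours

Extrusion cross-section = 0.11 × 0.52, so 0.0572 mm².
Total extruded path = 132000/0.0572 = 2307692.3 mm.
Extrusion time = 2307692.3 / 96.6, so 23889.2 s.
Layer count = ceil(121 / 0.11) = 1100.
Non-print overhead = 1100 × 1.1, so 1210 s.
Total = 23889.2 + 1210 = 25099.2 s = 6.97 hours.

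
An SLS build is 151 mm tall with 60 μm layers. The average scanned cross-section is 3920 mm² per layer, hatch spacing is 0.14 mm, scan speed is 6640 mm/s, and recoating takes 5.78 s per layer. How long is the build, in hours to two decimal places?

Layers = ⌈151/0.06⌉ = 2517.
Per-layer scan distance: 3920 / 0.14 → 28000 mm.
Scan time per layer = 28000 / 6640, so 4.2169 s.
Time per layer: 4.2169 + 5.78 → 9.9969 s.
Total: 2517 × 9.9969 s = 25162.1973 s → 6.99 hours.

6.99 hours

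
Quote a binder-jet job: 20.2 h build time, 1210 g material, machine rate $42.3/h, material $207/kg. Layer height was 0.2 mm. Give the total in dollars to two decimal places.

Machine cost = 42.3 × 20.2 = $854.46.
Material charge = 207 × 1210/1000 = $250.47.
Total = 854.46 + 250.47 = $1104.93.

$1104.93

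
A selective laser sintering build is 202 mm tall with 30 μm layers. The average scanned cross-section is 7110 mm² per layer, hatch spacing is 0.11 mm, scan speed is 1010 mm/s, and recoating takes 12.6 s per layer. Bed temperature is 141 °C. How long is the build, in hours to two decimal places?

143.28 hours

Layer count = ceil(202 / 0.03) = 6734.
Scan path per layer = 7110 / 0.11 = 64636.4 mm.
Laser time per layer: 64636.4 / 1010 → 63.9964 s.
Per-layer time: 63.9964 + 12.6 → 76.5964 s.
Build time = 6734 × 76.5964 = 515800.1576 s = 143.28 hours.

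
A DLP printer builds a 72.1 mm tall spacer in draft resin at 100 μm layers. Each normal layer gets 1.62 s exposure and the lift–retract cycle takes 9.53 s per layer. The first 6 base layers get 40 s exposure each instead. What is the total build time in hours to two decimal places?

2.30 hours

Layers = ⌈72.1/0.1⌉ = 721.
Base layers = 6 × (40 + 9.53), so 297.18 s.
Regular layers = 715 × (1.62 + 9.53), so 7972.25 s.
Total = 297.18 + 7972.25 = 8269.43 s = 2.30 hours.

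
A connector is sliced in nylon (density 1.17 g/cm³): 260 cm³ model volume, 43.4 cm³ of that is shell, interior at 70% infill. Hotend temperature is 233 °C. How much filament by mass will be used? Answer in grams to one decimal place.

228.2 g

Interior volume: 260 − 43.4 → 216.6 cm³.
Deposited infill = 0.70 × 216.6, so 151.62 cm³.
Deposited volume: 43.4 + 151.62 → 195.02 cm³.
Mass = 195.02 × 1.17, so 228.1734 g.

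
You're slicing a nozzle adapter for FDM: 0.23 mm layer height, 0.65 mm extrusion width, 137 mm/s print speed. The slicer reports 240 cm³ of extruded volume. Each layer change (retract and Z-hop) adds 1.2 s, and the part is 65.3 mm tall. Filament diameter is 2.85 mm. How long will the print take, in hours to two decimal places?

Line area = 0.23 × 0.65 = 0.1495 mm².
Toolpath length = 240 cm³ / 0.1495 mm² = 240000 / 0.1495 = 1605351.2 mm.
Print-move time: 1605351.2 / 137 → 11717.9 s.
Layer count = ceil(65.3 / 0.23) = 284.
Non-print overhead = 284 × 1.2, so 340.8 s.
Total = 11717.9 + 340.8 = 12058.7 s = 3.35 hours.

3.35 hours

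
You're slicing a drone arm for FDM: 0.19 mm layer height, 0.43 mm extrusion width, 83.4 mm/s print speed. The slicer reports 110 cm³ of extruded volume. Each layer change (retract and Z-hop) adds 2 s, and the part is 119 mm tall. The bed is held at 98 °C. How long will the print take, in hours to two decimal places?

Extrusion cross-section: 0.19 × 0.43 → 0.0817 mm².
Toolpath length = 110 cm³ / 0.0817 mm² = 110000 / 0.0817 = 1346389.2 mm.
Time extruding = 1346389.2 / 83.4, so 16143.8 s.
Number of layers: 119 / 0.19 → 627 (rounded up).
Non-print overhead = 627 × 2 = 1254 s.
Total = 16143.8 + 1254 = 17397.8 s = 4.83 hours.

4.83 hours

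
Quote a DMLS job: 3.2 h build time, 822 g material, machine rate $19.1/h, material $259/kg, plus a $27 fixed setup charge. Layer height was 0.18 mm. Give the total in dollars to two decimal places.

$301.02

Machine cost = 19.1 × 3.2, so $61.12.
Feedstock cost = 259 × 822/1000 = $212.898.
Adding setup: 61.12 + 212.898 + 27 → 301.018 ≈ $301.02.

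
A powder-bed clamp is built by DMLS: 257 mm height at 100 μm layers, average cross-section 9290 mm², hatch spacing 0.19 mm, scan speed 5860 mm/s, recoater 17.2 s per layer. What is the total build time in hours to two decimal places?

18.24 hours

Layers = ⌈257/0.1⌉ = 2570.
Scan path per layer = 9290 / 0.19 = 48894.7 mm.
Per-layer scan time: 48894.7 / 5860 → 8.3438 s.
Layer cycle: 8.3438 + 17.2 → 25.5438 s.
2570 layers × 25.5438 s/layer = 65647.566 s, i.e. 18.24 hours.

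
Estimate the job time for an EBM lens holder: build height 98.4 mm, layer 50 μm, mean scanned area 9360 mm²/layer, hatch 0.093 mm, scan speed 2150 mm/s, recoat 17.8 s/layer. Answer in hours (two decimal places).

Layer count = ceil(98.4 / 0.05) = 1968.
Hatch length per layer = 9360 / 0.093, so 100645.2 mm.
Scan time per layer: 100645.2 / 2150 → 46.8117 s.
Layer cycle = 46.8117 + 17.8, so 64.6117 s.
1968 layers × 64.6117 s/layer = 127155.8256 s, i.e. 35.32 hours.

35.32 hours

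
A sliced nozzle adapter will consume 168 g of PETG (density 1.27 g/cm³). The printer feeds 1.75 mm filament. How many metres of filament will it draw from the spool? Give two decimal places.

Volume = 168 g / 1.27 g·cm⁻³ = 132.2835 cm³ = 132283.5 mm³.
Cross-section of 1.75 mm filament: π·(1.75/2)² = 2.4053 mm².
Length = 132283.5 / 2.4053 = 54996.67 mm = 55.00 m.

55.00 m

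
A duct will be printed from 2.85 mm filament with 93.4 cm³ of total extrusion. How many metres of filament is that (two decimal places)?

14.64 m

Cross-section of 2.85 mm filament: π·(2.85/2)² = 6.3794 mm².
Length = 93.4 cm³ / 6.3794 mm² = 93400 / 6.3794 = 14640.88 mm = 14.64 m.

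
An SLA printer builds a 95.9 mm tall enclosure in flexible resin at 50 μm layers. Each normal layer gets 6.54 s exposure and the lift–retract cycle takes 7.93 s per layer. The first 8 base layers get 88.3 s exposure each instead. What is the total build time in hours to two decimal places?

Layers = ⌈95.9/0.05⌉ = 1918.
Bottom layers = 8 × (88.3 + 7.93), so 769.84 s.
Remaining layers = 1910 × (6.54 + 7.93), so 27637.7 s.
Sum: 769.84 + 27637.7 = 28407.54 s → 7.89 hours.

7.89 hours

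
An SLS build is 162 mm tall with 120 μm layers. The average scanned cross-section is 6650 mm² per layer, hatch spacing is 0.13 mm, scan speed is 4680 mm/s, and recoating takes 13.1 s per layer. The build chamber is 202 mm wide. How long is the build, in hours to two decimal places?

9.01 hours

Number of layers: 162 / 0.12 → 1350 (rounded up).
Per-layer scan distance = 6650 / 0.13 = 51153.8 mm.
Scan time per layer = 51153.8 / 4680 = 10.9303 s.
Per-layer time = 10.9303 + 13.1 = 24.0303 s.
Build time = 1350 × 24.0303 = 32440.905 s = 9.01 hours.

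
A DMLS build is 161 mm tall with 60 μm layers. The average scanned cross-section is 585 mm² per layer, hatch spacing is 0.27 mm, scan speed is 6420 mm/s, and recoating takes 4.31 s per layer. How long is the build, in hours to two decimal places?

Layers = ⌈161/0.06⌉ = 2684.
Scan path per layer = 585 / 0.27, so 2166.7 mm.
Laser time per layer: 2166.7 / 6420 → 0.3375 s.
Per-layer time: 0.3375 + 4.31 → 4.6475 s.
Build time = 2684 × 4.6475 = 12473.89 s = 3.46 hours.

3.46 hours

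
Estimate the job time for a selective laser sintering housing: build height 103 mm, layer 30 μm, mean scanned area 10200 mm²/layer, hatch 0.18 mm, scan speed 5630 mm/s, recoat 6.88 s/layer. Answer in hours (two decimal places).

Layer count = ceil(103 / 0.03) = 3434.
Per-layer scan distance = 10200 / 0.18, so 56666.7 mm.
Scan time per layer: 56666.7 / 5630 → 10.0651 s.
Per-layer time = 10.0651 + 6.88 = 16.9451 s.
Total: 3434 × 16.9451 s = 58189.4734 s → 16.16 hours.

16.16 hours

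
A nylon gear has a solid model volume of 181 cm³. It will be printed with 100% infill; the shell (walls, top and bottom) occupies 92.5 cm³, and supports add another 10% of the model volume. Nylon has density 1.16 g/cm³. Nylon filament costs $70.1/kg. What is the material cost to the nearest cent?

Volume inside the shell: 181 − 92.5 → 88.5 cm³.
Infill volume: 1.00 × 88.5 → 88.5 cm³.
Support: 0.10 × 181 → 18.1 cm³.
Total extruded = 92.5 + 88.5 + 18.1 = 199.1 cm³.
Mass: 199.1 × 1.16 → 230.956 g.
Cost = 230.956 g / 1000 × $70.1/kg = $16.19.

$16.19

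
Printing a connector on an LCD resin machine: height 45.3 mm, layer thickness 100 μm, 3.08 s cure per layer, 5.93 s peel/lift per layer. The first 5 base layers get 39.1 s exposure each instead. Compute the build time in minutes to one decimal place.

Number of layers: 45.3 / 0.1 → 453 (rounded up).
Bottom layers = 5 × (39.1 + 5.93) = 225.15 s.
Regular layers = 448 × (3.08 + 5.93) = 4036.48 s.
Total = 225.15 + 4036.48 = 4261.63 s = 71.0 minutes.

71.0 minutes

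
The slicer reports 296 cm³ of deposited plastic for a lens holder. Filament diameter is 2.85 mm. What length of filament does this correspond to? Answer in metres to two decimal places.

46.40 m

Filament cross-section = π × (2.85/2)² = 6.3794 mm².
Length = 296 cm³ / 6.3794 mm² = 296000 / 6.3794 = 46399.35 mm = 46.40 m.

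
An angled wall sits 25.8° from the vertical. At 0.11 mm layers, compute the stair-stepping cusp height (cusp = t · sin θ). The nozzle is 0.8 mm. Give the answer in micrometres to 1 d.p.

47.9 μm

Cusp = layer height × sin(25.8°) = 0.11 × 0.4352 = 0.047872 mm = 47.9 μm.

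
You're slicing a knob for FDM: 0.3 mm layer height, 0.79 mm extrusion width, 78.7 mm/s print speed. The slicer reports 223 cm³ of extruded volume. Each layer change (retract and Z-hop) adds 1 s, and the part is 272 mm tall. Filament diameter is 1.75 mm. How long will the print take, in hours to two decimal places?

3.57 hours

Bead cross-section: 0.3 × 0.79 → 0.237 mm².
Toolpath length = 223 cm³ / 0.237 mm² = 223000 / 0.237 = 940928.3 mm.
Extrusion time: 940928.3 / 78.7 → 11955.9 s.
Layers = ⌈272/0.3⌉ = 907.
Layer-change overhead = 907 × 1 = 907 s.
Altogether 11955.9 + 907 = 12862.9 s, i.e. 3.57 hours.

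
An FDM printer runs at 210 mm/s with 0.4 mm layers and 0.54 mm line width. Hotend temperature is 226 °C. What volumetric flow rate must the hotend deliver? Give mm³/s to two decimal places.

45.36

A: 0.4 × 0.54 → 0.216 mm².
Q = v·A = 210 × 0.216 = 45.36 mm³/s.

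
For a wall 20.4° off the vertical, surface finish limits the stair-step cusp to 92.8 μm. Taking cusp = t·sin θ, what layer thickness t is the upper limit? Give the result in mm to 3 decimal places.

t = h_c / sin θ = 0.0928 / 0.3486 = 0.266 mm.

0.266 mm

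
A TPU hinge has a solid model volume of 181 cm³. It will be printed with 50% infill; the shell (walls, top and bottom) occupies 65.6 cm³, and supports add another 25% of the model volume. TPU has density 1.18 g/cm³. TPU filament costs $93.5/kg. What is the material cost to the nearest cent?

$18.60

Interior volume = 181 − 65.6, so 115.4 cm³.
Deposited infill: 0.50 × 115.4 → 57.7 cm³.
Support = 0.25 × 181, so 45.25 cm³.
Total extruded: 65.6 + 57.7 + 45.25 → 168.55 cm³.
Mass: 168.55 × 1.18 → 198.889 g.
Cost = 198.889 g / 1000 × $93.5/kg = $18.60.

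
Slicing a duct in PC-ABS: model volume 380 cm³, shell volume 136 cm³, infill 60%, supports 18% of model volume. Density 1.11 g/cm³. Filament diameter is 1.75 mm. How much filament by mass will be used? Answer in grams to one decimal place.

Infill region: 380 − 136 → 244 cm³.
Infill volume = 0.60 × 244, so 146.4 cm³.
Support = 0.18 × 380 = 68.4 cm³.
Total printed volume = 136 + 146.4 + 68.4, so 350.8 cm³.
Mass = 350.8 × 1.11 = 389.388 g.

389.4 g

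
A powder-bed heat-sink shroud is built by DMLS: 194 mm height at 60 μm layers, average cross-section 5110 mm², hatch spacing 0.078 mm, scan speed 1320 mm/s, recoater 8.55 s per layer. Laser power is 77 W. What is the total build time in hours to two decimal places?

52.27 hours

Number of layers: 194 / 0.06 → 3234 (rounded up).
Hatch length per layer = 5110 / 0.078, so 65512.8 mm.
Per-layer scan time = 65512.8 / 1320, so 49.6309 s.
Layer cycle = 49.6309 + 8.55, so 58.1809 s.
Build time = 3234 × 58.1809 = 188157.0306 s = 52.27 hours.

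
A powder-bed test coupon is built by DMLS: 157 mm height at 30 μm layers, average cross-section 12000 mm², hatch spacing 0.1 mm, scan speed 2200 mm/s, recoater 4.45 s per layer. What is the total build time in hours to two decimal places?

85.77 hours

Number of layers: 157 / 0.03 → 5234 (rounded up).
Scan path per layer: 12000 / 0.1 → 120000 mm.
Scan time per layer = 120000 / 2200, so 54.5455 s.
Time per layer: 54.5455 + 4.45 → 58.9955 s.
Build time = 5234 × 58.9955 = 308782.447 s = 85.77 hours.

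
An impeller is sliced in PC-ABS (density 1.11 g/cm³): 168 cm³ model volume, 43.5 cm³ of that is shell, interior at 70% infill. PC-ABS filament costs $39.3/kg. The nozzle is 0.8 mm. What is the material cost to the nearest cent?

$5.70

Volume inside the shell = 168 − 43.5 = 124.5 cm³.
Infill deposited: 0.70 × 124.5 → 87.15 cm³.
Deposited volume = 43.5 + 87.15 = 130.65 cm³.
Mass: 130.65 × 1.11 → 145.0215 g.
At $39.3/kg: 145.0215/1000 × 39.3 = $5.70.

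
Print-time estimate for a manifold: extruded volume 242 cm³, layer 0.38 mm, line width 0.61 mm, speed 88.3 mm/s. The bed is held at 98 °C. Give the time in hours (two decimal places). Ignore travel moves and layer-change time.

Extrusion cross-section = 0.38 × 0.61, so 0.2318 mm².
Total extruded path = 242000/0.2318 = 1044003.5 mm.
Extrusion time: 1044003.5 / 88.3 → 11823.4 s.
In the requested units: 11823.4 s = 3.28 hours.

3.28 hours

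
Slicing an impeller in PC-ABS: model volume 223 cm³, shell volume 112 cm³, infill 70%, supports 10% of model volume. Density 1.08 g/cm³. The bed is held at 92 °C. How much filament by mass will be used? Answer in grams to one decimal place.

Volume inside the shell = 223 − 112 = 111 cm³.
Infill volume: 0.70 × 111 → 77.7 cm³.
Support = 0.10 × 223, so 22.3 cm³.
Deposited volume = 112 + 77.7 + 22.3 = 212 cm³.
Mass: 212 × 1.08 → 228.96 g.

229.0 g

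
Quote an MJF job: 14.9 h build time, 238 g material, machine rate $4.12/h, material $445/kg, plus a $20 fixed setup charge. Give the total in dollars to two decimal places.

$187.30

Machine cost: 4.12 × 14.9 → $61.388.
Feedstock cost: 445 × 238/1000 → $105.91.
Total = 61.388 + 105.91 + 20 = 187.298 ≈ $187.30.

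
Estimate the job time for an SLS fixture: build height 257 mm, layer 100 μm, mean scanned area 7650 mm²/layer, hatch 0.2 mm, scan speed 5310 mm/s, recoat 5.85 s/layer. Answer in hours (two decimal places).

9.32 hours

Layer count = ceil(257 / 0.1) = 2570.
Scan path per layer = 7650 / 0.2, so 38250 mm.
Laser time per layer = 38250 / 5310 = 7.2034 s.
Layer cycle = 7.2034 + 5.85 = 13.0534 s.
Build time = 2570 × 13.0534 = 33547.238 s = 9.32 hours.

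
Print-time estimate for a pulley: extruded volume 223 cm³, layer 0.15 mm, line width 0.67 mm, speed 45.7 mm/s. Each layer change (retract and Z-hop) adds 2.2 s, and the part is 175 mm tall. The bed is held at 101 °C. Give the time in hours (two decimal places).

Line area: 0.15 × 0.67 → 0.1005 mm².
Path length: 223000 mm³ / 0.1005 mm² → 2218905.5 mm.
Extrusion time: 2218905.5 / 45.7 → 48553.7 s.
Layer count = ceil(175 / 0.15) = 1167.
Z-hop total = 1167 × 2.2 = 2567.4 s.
Altogether 48553.7 + 2567.4 = 51121.1 s, i.e. 14.20 hours.

14.20 hours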